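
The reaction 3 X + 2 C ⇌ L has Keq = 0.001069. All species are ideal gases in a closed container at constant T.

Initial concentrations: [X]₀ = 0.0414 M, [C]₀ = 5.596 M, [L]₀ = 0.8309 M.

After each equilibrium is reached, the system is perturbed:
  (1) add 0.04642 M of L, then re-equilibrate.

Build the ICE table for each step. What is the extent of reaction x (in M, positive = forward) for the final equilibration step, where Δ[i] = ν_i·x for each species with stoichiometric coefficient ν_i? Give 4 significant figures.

Q₀ = 373.9 vs Keq = 0.001069 ⇒ Q>K, reverse
Step 1:
                   X          C          L
  init        0.0414      5.596     0.8309
  Δ             1.71       1.14    -0.5701
  eq           1.752      6.736     0.2608
  solve Keq expr → x = -0.5701; check Q = 0.001069
Then add 0.04642 M of L.
Step 2:
                   X          C          L
  init         1.752      6.736     0.3072
  Δ          0.05457    0.03638   -0.01819
  eq           1.806      6.773      0.289
  solve Keq expr → x = -0.01819; check Q = 0.001069

x = -0.01819 M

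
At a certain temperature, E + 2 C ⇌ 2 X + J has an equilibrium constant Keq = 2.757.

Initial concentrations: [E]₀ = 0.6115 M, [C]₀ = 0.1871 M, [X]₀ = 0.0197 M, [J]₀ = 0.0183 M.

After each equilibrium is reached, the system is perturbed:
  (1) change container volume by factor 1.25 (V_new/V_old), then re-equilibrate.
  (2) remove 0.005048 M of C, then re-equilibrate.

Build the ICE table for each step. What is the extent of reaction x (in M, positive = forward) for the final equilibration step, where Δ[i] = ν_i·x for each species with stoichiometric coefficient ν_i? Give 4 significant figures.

Q₀ = 3.3177e-04 vs Keq = 2.757 ⇒ Q<K, forward
Step 1:
                  E         C         X         J
  I          0.6115    0.1871    0.0197    0.0183
  C          -0.073    -0.146     0.146     0.073
  E          0.5385   0.04109    0.1657    0.0913
  solve Keq expr → x = 0.073; check Q = 2.757
Then change container volume by factor 1.25 (V_new/V_old).
Step 2:
                  E         C         X         J
  I          0.4308   0.03287    0.1326   0.07304
  C               0         0         0         0
  E          0.4308   0.03287    0.1326   0.07304
  solve Keq expr → x = 0; check Q = 2.757
Then remove 0.005048 M of C.
Step 3:
                  E         C         X         J
  I          0.4308   0.02783    0.1326   0.07304
  C        0.001834  0.003668 -0.003668 -0.001834
  E          0.4326   0.03149    0.1289   0.07121
  solve Keq expr → x = -0.001834; check Q = 2.757

x = -0.001834 M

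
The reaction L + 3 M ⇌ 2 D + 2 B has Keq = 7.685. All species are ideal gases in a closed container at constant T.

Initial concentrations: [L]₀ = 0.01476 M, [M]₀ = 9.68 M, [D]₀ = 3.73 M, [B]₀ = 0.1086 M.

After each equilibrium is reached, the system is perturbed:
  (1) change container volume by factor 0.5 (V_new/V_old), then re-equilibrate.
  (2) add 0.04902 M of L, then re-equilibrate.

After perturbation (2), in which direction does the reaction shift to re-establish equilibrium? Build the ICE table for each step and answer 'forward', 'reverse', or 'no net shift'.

Q₀ = 0.01226 vs Keq = 7.685 ⇒ Q<K, forward
Step 1:
                   L          M          D          B
  I          0.01476       9.68       3.73     0.1086
  C         -0.01472   -0.04416    0.02944    0.02944
  E       3.9170e-05      9.636      3.759      0.138
  solve Keq expr → x = 0.01472; check Q = 7.685
Then change container volume by factor 0.5 (V_new/V_old).
Step 2:
                   L          M          D          B
  I       7.8340e-05      19.27      7.519     0.2761
  C                0          0          0          0
  E       7.8340e-05      19.27      7.519     0.2761
  solve Keq expr → x = 0; check Q = 7.685
Then add 0.04902 M of L.
Step 3:
                   L          M          D          B
  I           0.0491      19.27      7.519     0.2761
  C         -0.04895    -0.1468    0.09789    0.09789
  E       1.5094e-04      19.12      7.617      0.374
  solve Keq expr → x = 0.04895; check Q = 7.685

Direction: forward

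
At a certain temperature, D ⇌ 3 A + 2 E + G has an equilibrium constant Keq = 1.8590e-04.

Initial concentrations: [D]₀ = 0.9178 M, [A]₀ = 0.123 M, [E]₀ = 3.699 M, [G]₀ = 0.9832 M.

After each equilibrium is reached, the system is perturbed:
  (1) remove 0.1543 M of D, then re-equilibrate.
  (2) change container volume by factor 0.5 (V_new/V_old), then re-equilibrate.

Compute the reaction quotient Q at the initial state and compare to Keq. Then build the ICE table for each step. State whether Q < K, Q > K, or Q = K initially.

Q₀ = 0.02728; Q > K (proceeds reverse)

Q₀ = 0.02728 vs Keq = 1.8590e-04 ⇒ Q>K, reverse
Step 1:
                    D           A           E           G
  init         0.9178       0.123       3.699      0.9832
  Δ           0.03295    -0.09885     -0.0659    -0.03295
  eq           0.9507     0.02415       3.633      0.9503
  solve Keq expr → x = -0.03295; check Q = 1.8590e-04
Then remove 0.1543 M of D.
Step 2:
                    D           A           E           G
  init         0.7964     0.02415       3.633      0.9503
  Δ        4.5755e-04   -0.001373 -9.1511e-04 -4.5755e-04
  eq           0.7969     0.02278       3.632      0.9498
  solve Keq expr → x = -4.5755e-04; check Q = 1.8590e-04
Then change container volume by factor 0.5 (V_new/V_old).
Step 3:
                    D           A           E           G
  init          1.594     0.04556       7.264         1.9
  Δ           0.01038    -0.03113    -0.02075    -0.01038
  eq            1.604     0.01444       7.244       1.889
  solve Keq expr → x = -0.01038; check Q = 1.8590e-04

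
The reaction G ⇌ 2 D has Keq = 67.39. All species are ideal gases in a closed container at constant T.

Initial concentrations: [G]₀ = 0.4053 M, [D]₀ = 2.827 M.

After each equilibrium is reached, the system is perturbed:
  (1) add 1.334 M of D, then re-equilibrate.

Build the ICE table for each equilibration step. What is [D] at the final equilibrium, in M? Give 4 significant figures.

Q₀ = 19.72 vs Keq = 67.39 ⇒ Q<K, forward
Step 1:
                   G          D
  I           0.4053      2.827
  C          -0.2425      0.485
  E           0.1628      3.312
  solve Keq expr → x = 0.2425; check Q = 67.39
Then add 1.334 M of D.
Step 2:
                   G          D
  I           0.1628      4.646
  C           0.1242    -0.2484
  E            0.287      4.398
  solve Keq expr → x = -0.1242; check Q = 67.39

[D]_eq = 4.398 M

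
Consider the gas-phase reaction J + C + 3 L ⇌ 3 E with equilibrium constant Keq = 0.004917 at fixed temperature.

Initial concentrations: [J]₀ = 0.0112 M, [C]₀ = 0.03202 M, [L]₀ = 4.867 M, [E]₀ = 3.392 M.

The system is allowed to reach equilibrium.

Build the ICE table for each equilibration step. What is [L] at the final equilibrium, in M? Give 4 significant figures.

Q₀ = 943.9 vs Keq = 0.004917 ⇒ Q>K, reverse
Step 1:
                    J           C           L           E
  init         0.0112     0.03202       4.867       3.392
  Δ            0.7787      0.7787       2.336      -2.336
  eq           0.7899      0.8108       7.203       1.056
  solve Keq expr → x = -0.7787; check Q = 0.004917

[L]_eq = 7.203 M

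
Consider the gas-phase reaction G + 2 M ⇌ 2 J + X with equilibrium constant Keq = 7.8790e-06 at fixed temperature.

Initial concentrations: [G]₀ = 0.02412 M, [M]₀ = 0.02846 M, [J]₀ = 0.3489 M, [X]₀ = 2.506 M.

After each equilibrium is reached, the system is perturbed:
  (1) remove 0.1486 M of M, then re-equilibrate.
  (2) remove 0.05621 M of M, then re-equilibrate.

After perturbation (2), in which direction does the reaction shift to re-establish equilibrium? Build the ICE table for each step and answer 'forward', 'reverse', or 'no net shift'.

Direction: reverse

Q₀ = 1.5615e+04 vs Keq = 7.8790e-06 ⇒ Q>K, reverse
Step 1:
                   G          M          J          X
  Initial    0.02412    0.02846     0.3489      2.506
  Change      0.1743     0.3486    -0.3486    -0.1743
  Equil       0.1984     0.3771 3.0874e-04      2.332
  solve Keq expr → x = -0.1743; check Q = 7.8790e-06
Then remove 0.1486 M of M.
Step 2:
                   G          M          J          X
  Initial     0.1984     0.2285 3.0874e-04      2.332
  Change  6.0773e-05 1.2155e-04 -1.2155e-04 -6.0773e-05
  Equil       0.1985     0.2286 1.8719e-04      2.332
  solve Keq expr → x = -6.0773e-05; check Q = 7.8790e-06
Then remove 0.05621 M of M.
Step 3:
                   G          M          J          X
  Initial     0.1985     0.1724 1.8719e-04      2.332
  Change  2.2993e-05 4.5987e-05 -4.5987e-05 -2.2993e-05
  Equil       0.1985     0.1724 1.4120e-04      2.332
  solve Keq expr → x = -2.2993e-05; check Q = 7.8790e-06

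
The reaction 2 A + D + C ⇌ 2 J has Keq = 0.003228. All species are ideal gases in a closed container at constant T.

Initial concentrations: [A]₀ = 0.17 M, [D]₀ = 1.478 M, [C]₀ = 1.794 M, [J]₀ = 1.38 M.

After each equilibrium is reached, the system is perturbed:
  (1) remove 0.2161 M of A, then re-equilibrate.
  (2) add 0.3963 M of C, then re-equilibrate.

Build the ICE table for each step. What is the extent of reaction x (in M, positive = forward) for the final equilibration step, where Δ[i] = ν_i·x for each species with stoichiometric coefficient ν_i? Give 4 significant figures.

Q₀ = 24.85 vs Keq = 0.003228 ⇒ Q>K, reverse
Step 1:
                  A         D         C         J
  init         0.17     1.478     1.794      1.38
  Δ           1.205    0.6027    0.6027    -1.205
  eq          1.375     2.081     2.397    0.1745
  solve Keq expr → x = -0.6027; check Q = 0.003228
Then remove 0.2161 M of A.
Step 2:
                  A         D         C         J
  init        1.159     2.081     2.397    0.1745
  Δ         0.02362   0.01181   0.01181  -0.02362
  eq          1.183     2.093     2.409    0.1509
  solve Keq expr → x = -0.01181; check Q = 0.003228
Then add 0.3963 M of C.
Step 3:
                  A         D         C         J
  init        1.183     2.093     2.805    0.1509
  Δ        -0.01019 -0.005097 -0.005097   0.01019
  eq          1.173     2.087       2.8    0.1611
  solve Keq expr → x = 0.005097; check Q = 0.003228

x = 0.005097 M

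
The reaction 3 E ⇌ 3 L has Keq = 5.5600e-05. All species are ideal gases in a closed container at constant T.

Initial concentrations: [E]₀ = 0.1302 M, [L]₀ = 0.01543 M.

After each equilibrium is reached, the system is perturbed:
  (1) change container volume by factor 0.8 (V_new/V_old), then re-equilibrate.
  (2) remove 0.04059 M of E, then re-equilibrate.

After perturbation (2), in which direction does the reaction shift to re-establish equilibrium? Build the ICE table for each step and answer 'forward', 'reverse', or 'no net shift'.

Q₀ = 0.001664 vs Keq = 5.5600e-05 ⇒ Q>K, reverse
Step 1:
                   E          L
  Initial     0.1302    0.01543
  Change     0.01008   -0.01008
  Equil       0.1403   0.005354
  solve Keq expr → x = -0.003359; check Q = 5.5600e-05
Then change container volume by factor 0.8 (V_new/V_old).
Step 2:
                   E          L
  Initial     0.1753   0.006692
  Change           0          0
  Equil       0.1753   0.006692
  solve Keq expr → x = 0; check Q = 5.5600e-05
Then remove 0.04059 M of E.
Step 3:
                   E          L
  Initial     0.1348   0.006692
  Change    0.001492  -0.001492
  Equil       0.1362     0.0052
  solve Keq expr → x = -4.9742e-04; check Q = 5.5600e-05

Direction: reverse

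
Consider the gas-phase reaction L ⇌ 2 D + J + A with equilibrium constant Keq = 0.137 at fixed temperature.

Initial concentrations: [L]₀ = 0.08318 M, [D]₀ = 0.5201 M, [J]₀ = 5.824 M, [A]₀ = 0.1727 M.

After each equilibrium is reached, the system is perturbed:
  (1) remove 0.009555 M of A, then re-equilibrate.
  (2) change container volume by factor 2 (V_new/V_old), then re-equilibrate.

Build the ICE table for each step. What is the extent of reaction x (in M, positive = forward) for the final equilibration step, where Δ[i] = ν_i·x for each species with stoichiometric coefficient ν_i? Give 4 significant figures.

Q₀ = 3.271 vs Keq = 0.137 ⇒ Q>K, reverse
Step 1:
                   L          D          J          A
  Initial    0.08318     0.5201      5.824     0.1727
  Change      0.1156    -0.2311    -0.1156    -0.1156
  Equil       0.1988      0.289      5.708    0.05713
  solve Keq expr → x = -0.1156; check Q = 0.137
Then remove 0.009555 M of A.
Step 2:
                   L          D          J          A
  Initial     0.1988      0.289      5.708    0.04757
  Change   -0.004701   0.009402   0.004701   0.004701
  Equil       0.1941     0.2984      5.713    0.05227
  solve Keq expr → x = 0.004701; check Q = 0.137
Then change container volume by factor 2 (V_new/V_old).
Step 3:
                   L          D          J          A
  Initial    0.09703     0.1492      2.857    0.02614
  Change    -0.03501    0.07002    0.03501    0.03501
  Equil      0.06201     0.2192      2.892    0.06115
  solve Keq expr → x = 0.03501; check Q = 0.137

x = 0.03501 M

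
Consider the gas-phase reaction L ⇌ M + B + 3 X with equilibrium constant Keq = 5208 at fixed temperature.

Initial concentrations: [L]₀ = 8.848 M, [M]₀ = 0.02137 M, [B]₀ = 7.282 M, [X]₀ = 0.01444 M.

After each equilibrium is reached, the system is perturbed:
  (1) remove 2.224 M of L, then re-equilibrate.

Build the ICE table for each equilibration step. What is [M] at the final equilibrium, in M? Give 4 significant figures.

Q₀ = 5.2956e-08 vs Keq = 5208 ⇒ Q<K, forward
Step 1:
                  L         M         B         X
  init        8.848   0.02137     7.282   0.01444
  Δ          -3.187     3.187     3.187     9.561
  eq          5.661     3.208     10.47     9.575
  solve Keq expr → x = 3.187; check Q = 5208
Then remove 2.224 M of L.
Step 2:
                  L         M         B         X
  init        3.437     3.208     10.47     9.575
  Δ          0.2954   -0.2954   -0.2954   -0.8861
  eq          3.733     2.913     10.17     8.689
  solve Keq expr → x = -0.2954; check Q = 5208

[M]_eq = 2.913 M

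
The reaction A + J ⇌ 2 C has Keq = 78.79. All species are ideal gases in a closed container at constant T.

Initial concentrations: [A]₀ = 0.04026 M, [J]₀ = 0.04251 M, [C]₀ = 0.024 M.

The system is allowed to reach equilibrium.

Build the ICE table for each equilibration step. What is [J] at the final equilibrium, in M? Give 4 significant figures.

[J]_eq = 0.01099 M

Q₀ = 0.3366 vs Keq = 78.79 ⇒ Q<K, forward
Step 1:
                  A         J         C
  Initial   0.04026   0.04251     0.024
  Change   -0.03152  -0.03152   0.06303
  Equil    0.008744   0.01099   0.08703
  solve Keq expr → x = 0.03152; check Q = 78.79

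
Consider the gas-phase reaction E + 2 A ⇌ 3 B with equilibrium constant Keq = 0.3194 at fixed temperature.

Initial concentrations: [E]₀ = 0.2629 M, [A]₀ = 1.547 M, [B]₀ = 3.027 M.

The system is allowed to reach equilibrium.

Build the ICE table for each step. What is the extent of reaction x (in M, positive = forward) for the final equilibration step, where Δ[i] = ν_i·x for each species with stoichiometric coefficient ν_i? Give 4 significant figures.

x = -0.588 M

Q₀ = 44.08 vs Keq = 0.3194 ⇒ Q>K, reverse
Step 1:
                   E          A          B
  I           0.2629      1.547      3.027
  C            0.588      1.176     -1.764
  E           0.8509      2.723      1.263
  solve Keq expr → x = -0.588; check Q = 0.3194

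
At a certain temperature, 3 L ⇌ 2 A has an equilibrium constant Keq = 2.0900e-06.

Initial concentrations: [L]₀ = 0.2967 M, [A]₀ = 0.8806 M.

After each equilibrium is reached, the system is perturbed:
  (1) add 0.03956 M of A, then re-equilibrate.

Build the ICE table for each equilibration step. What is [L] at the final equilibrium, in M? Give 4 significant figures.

Q₀ = 29.69 vs Keq = 2.0900e-06 ⇒ Q>K, reverse
Step 1:
                  L         A
  init       0.2967    0.8806
  Δ           1.316   -0.8776
  eq          1.613  0.002962
  solve Keq expr → x = -0.4388; check Q = 2.0900e-06
Then add 0.03956 M of A.
Step 2:
                  L         A
  init        1.613   0.04252
  Δ         0.05909   -0.0394
  eq          1.672  0.003126
  solve Keq expr → x = -0.0197; check Q = 2.0900e-06

[L]_eq = 1.672 M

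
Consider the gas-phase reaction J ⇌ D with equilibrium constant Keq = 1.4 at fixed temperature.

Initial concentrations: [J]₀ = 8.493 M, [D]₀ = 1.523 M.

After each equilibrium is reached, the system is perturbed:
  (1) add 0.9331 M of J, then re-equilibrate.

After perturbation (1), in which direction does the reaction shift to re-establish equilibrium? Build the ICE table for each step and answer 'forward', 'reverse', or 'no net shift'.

Direction: forward

Q₀ = 0.1793 vs Keq = 1.4 ⇒ Q<K, forward
Step 1:
                  J         D
  I           8.493     1.523
  C           -4.32      4.32
  E           4.173     5.843
  solve Keq expr → x = 4.32; check Q = 1.4
Then add 0.9331 M of J.
Step 2:
                  J         D
  I           5.106     5.843
  C         -0.5443    0.5443
  E           4.562     6.387
  solve Keq expr → x = 0.5443; check Q = 1.4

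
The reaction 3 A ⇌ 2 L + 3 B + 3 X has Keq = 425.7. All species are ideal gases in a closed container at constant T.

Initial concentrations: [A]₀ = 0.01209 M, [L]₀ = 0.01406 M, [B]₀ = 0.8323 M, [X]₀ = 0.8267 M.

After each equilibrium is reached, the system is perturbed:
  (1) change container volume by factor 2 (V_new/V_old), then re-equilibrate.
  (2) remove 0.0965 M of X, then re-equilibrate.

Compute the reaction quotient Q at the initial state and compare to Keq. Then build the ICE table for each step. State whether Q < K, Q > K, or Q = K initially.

Q₀ = 36.44; Q < K (proceeds forward)

Q₀ = 36.44 vs Keq = 425.7 ⇒ Q<K, forward
Step 1:
                    A           L           B           X
  init        0.01209     0.01406      0.8323      0.8267
  Δ         -0.005746    0.003831    0.005746    0.005746
  eq         0.006344     0.01789       0.838      0.8324
  solve Keq expr → x = 0.001915; check Q = 425.7
Then change container volume by factor 2 (V_new/V_old).
Step 2:
                    A           L           B           X
  init       0.003172    0.008945       0.419      0.4162
  Δ         -0.002062    0.001375    0.002062    0.002062
  eq          0.00111     0.01032      0.4211      0.4183
  solve Keq expr → x = 6.8734e-04; check Q = 425.7
Then remove 0.0965 M of X.
Step 3:
                    A           L           B           X
  init        0.00111     0.01032      0.4211      0.3218
  Δ       -2.4587e-04  1.6391e-04  2.4587e-04  2.4587e-04
  eq       8.6398e-04     0.01048      0.4213       0.322
  solve Keq expr → x = 8.1955e-05; check Q = 425.7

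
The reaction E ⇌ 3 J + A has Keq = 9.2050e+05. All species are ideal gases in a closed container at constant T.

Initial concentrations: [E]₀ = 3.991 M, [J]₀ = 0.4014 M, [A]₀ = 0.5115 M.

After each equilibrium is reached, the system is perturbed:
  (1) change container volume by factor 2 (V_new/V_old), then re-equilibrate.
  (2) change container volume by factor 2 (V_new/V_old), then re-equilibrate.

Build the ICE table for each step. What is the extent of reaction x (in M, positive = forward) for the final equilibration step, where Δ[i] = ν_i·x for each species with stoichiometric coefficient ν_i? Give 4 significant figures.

Q₀ = 0.008289 vs Keq = 9.2050e+05 ⇒ Q<K, forward
Step 1:
                    E           J           A
  init          3.991      0.4014      0.5115
  Δ            -3.982       11.95       3.982
  eq         0.009188       12.35       4.493
  solve Keq expr → x = 3.982; check Q = 9.2050e+05
Then change container volume by factor 2 (V_new/V_old).
Step 2:
                    E           J           A
  init       0.004594       6.173       2.247
  Δ         -0.004015     0.01205    0.004015
  eq       5.7864e-04       6.185       2.251
  solve Keq expr → x = 0.004015; check Q = 9.2050e+05
Then change container volume by factor 2 (V_new/V_old).
Step 3:
                    E           J           A
  init     2.8932e-04       3.093       1.125
  Δ       -2.5312e-04  7.5935e-04  2.5312e-04
  eq       3.6200e-05       3.093       1.126
  solve Keq expr → x = 2.5312e-04; check Q = 9.2050e+05

x = 2.5312e-04 M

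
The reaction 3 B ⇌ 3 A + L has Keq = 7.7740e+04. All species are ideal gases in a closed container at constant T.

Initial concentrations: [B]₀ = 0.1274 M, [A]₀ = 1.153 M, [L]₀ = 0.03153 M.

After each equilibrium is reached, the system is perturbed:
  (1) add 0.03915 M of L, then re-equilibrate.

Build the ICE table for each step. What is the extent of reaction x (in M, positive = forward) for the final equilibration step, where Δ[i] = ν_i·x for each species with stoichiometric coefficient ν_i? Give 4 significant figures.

x = -6.3559e-04 M

Q₀ = 23.37 vs Keq = 7.7740e+04 ⇒ Q<K, forward
Step 1:
                  B         A         L
  Initial    0.1274     1.153   0.03153
  Change    -0.1152    0.1152   0.03839
  Equil     0.01224     1.268   0.06992
  solve Keq expr → x = 0.03839; check Q = 7.7740e+04
Then add 0.03915 M of L.
Step 2:
                  B         A         L
  Initial   0.01224     1.268    0.1091
  Change   0.001907 -0.001907 -6.3559e-04
  Equil     0.01415     1.266    0.1084
  solve Keq expr → x = -6.3559e-04; check Q = 7.7740e+04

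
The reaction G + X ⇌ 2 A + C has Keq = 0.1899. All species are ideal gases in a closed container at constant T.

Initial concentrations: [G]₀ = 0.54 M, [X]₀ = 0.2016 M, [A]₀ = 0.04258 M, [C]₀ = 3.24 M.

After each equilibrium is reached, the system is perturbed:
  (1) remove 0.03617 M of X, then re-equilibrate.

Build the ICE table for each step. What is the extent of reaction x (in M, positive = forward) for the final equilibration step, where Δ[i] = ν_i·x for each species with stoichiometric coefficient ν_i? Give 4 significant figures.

x = -0.003365 M

Q₀ = 0.05396 vs Keq = 0.1899 ⇒ Q<K, forward
Step 1:
                  G         X         A         C
  Initial      0.54    0.2016   0.04258      3.24
  Change   -0.01632  -0.01632   0.03264   0.01632
  Equil      0.5237    0.1853   0.07522     3.256
  solve Keq expr → x = 0.01632; check Q = 0.1899
Then remove 0.03617 M of X.
Step 2:
                  G         X         A         C
  Initial    0.5237    0.1491   0.07522     3.256
  Change   0.003365  0.003365 -0.006729 -0.003365
  Equil       0.527    0.1525   0.06849     3.253
  solve Keq expr → x = -0.003365; check Q = 0.1899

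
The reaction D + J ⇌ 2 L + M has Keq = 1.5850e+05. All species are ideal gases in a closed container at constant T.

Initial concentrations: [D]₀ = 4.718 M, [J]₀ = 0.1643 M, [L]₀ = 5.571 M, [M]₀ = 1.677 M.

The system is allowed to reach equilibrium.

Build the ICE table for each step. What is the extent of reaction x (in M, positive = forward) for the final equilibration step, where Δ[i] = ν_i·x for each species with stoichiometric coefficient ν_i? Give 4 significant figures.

x = 0.1642 M

Q₀ = 67.14 vs Keq = 1.5850e+05 ⇒ Q<K, forward
Step 1:
                  D         J         L         M
  Initial     4.718    0.1643     5.571     1.677
  Change    -0.1642   -0.1642    0.3284    0.1642
  Equil       4.554 8.8781e-05     5.899     1.841
  solve Keq expr → x = 0.1642; check Q = 1.5850e+05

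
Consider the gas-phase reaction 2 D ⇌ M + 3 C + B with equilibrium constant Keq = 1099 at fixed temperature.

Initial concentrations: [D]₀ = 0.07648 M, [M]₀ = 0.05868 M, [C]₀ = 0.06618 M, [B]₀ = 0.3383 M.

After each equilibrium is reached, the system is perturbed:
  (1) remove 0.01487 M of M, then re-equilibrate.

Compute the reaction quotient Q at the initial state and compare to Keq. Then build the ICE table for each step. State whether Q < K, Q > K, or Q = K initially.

Q₀ = 9.8373e-04; Q < K (proceeds forward)

Q₀ = 9.8373e-04 vs Keq = 1099 ⇒ Q<K, forward
Step 1:
                  D         M         C         B
  init      0.07648   0.05868   0.06618    0.3383
  Δ        -0.07604   0.03802    0.1141   0.03802
  eq      4.4032e-04    0.0967    0.1802    0.3763
  solve Keq expr → x = 0.03802; check Q = 1099
Then remove 0.01487 M of M.
Step 2:
                  D         M         C         B
  init    4.4032e-04   0.08183    0.1802    0.3763
  Δ       -3.5037e-05 1.7519e-05 5.2556e-05 1.7519e-05
  eq      4.0528e-04   0.08185    0.1803    0.3763
  solve Keq expr → x = 1.7519e-05; check Q = 1099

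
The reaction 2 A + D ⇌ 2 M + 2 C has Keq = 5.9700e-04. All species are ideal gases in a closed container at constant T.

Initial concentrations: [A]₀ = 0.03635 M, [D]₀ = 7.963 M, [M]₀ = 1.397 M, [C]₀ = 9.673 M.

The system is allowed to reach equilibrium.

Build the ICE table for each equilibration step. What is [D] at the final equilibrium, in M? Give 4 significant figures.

[D]_eq = 8.655 M

Q₀ = 1.7355e+04 vs Keq = 5.9700e-04 ⇒ Q>K, reverse
Step 1:
                    A           D           M           C
  init        0.03635       7.963       1.397       9.673
  Δ             1.385      0.6923      -1.385      -1.385
  eq            1.421       8.655     0.01232       8.288
  solve Keq expr → x = -0.6923; check Q = 5.9700e-04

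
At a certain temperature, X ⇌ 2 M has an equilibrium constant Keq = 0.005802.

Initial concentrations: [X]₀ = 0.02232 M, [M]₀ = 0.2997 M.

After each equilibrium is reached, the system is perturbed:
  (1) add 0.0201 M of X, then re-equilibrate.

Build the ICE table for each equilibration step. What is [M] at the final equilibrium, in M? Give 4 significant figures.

Q₀ = 4.024 vs Keq = 0.005802 ⇒ Q>K, reverse
Step 1:
                   X          M
  I          0.02232     0.2997
  C           0.1348    -0.2695
  E           0.1571    0.03019
  solve Keq expr → x = -0.1348; check Q = 0.005802
Then add 0.0201 M of X.
Step 2:
                   X          M
  I           0.1772    0.03019
  C       -8.9611e-04   0.001792
  E           0.1763    0.03198
  solve Keq expr → x = 8.9611e-04; check Q = 0.005802

[M]_eq = 0.03198 M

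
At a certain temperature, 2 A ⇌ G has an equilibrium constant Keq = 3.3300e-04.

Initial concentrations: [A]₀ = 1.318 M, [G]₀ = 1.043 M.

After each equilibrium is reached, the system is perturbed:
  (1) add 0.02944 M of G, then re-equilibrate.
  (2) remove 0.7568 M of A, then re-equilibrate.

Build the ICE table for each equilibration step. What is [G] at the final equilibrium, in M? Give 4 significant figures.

Q₀ = 0.6004 vs Keq = 3.3300e-04 ⇒ Q>K, reverse
Step 1:
                   A          G
  init         1.318      1.043
  Δ            2.078     -1.039
  eq           3.396   0.003841
  solve Keq expr → x = -1.039; check Q = 3.3300e-04
Then add 0.02944 M of G.
Step 2:
                   A          G
  init         3.396    0.03328
  Δ          0.05861   -0.02931
  eq           3.455   0.003975
  solve Keq expr → x = -0.02931; check Q = 3.3300e-04
Then remove 0.7568 M of A.
Step 3:
                   A          G
  init         2.698   0.003975
  Δ          0.00309  -0.001545
  eq           2.701    0.00243
  solve Keq expr → x = -0.001545; check Q = 3.3300e-04

[G]_eq = 0.00243 M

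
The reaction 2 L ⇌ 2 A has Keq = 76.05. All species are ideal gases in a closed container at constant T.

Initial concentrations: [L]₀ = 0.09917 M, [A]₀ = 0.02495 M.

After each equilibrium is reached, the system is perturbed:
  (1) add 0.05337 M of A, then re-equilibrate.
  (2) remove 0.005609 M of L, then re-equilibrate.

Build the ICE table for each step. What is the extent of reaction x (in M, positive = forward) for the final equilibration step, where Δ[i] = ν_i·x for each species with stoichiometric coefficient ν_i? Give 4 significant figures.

Q₀ = 0.0633 vs Keq = 76.05 ⇒ Q<K, forward
Step 1:
                  L         A
  I         0.09917   0.02495
  C         -0.0864    0.0864
  E         0.01277    0.1114
  solve Keq expr → x = 0.0432; check Q = 76.05
Then add 0.05337 M of A.
Step 2:
                  L         A
  I         0.01277    0.1647
  C         0.00549  -0.00549
  E         0.01826    0.1592
  solve Keq expr → x = -0.002745; check Q = 76.05
Then remove 0.005609 M of L.
Step 3:
                  L         A
  I         0.01265    0.1592
  C        0.005032 -0.005032
  E         0.01768    0.1542
  solve Keq expr → x = -0.002516; check Q = 76.05

x = -0.002516 M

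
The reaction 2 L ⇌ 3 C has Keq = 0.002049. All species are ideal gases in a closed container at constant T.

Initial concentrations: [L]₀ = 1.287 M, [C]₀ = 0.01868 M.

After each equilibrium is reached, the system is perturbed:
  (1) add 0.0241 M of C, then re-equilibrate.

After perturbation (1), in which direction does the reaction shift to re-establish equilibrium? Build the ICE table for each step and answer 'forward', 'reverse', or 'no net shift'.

Q₀ = 3.9353e-06 vs Keq = 0.002049 ⇒ Q<K, forward
Step 1:
                  L         C
  I           1.287   0.01868
  C        -0.08336     0.125
  E           1.204    0.1437
  solve Keq expr → x = 0.04168; check Q = 0.002049
Then add 0.0241 M of C.
Step 2:
                  L         C
  I           1.204    0.1678
  C         0.01526  -0.02289
  E           1.219    0.1449
  solve Keq expr → x = -0.007629; check Q = 0.002049

Direction: reverse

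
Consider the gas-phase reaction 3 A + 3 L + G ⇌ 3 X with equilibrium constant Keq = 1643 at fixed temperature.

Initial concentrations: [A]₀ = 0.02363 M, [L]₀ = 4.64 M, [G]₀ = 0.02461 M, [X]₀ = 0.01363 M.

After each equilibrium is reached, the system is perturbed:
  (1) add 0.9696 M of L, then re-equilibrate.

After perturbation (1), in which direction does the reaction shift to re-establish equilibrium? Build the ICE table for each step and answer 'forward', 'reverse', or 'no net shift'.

Q₀ = 0.07806 vs Keq = 1643 ⇒ Q<K, forward
Step 1:
                    A           L           G           X
  I           0.02363        4.64     0.02461     0.01363
  C          -0.02117    -0.02117   -0.007058     0.02117
  E          0.002457       4.619     0.01755      0.0348
  solve Keq expr → x = 0.007058; check Q = 1643
Then add 0.9696 M of L.
Step 2:
                    A           L           G           X
  I          0.002457       5.588     0.01755      0.0348
  C       -3.9776e-04 -3.9776e-04 -1.3259e-04  3.9776e-04
  E          0.002059       5.588     0.01742      0.0352
  solve Keq expr → x = 1.3259e-04; check Q = 1643

Direction: forward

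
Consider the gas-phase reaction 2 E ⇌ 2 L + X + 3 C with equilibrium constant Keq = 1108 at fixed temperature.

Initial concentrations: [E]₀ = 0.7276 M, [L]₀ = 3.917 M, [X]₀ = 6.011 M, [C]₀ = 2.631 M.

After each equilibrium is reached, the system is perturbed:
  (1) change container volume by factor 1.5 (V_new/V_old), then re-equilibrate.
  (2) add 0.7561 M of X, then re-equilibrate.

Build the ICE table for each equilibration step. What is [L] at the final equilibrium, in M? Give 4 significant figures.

Q₀ = 3173 vs Keq = 1108 ⇒ Q>K, reverse
Step 1:
                  E         L         X         C
  Initial    0.7276     3.917     6.011     2.631
  Change     0.2173   -0.2173   -0.1087    -0.326
  Equil      0.9449       3.7     5.902     2.305
  solve Keq expr → x = -0.1087; check Q = 1108
Then change container volume by factor 1.5 (V_new/V_old).
Step 2:
                  E         L         X         C
  Initial      0.63     2.466     3.935     1.537
  Change    -0.2176    0.2176    0.1088    0.3264
  Equil      0.4123     2.684     4.044     1.863
  solve Keq expr → x = 0.1088; check Q = 1108
Then add 0.7561 M of X.
Step 3:
                  E         L         X         C
  Initial    0.4123     2.684       4.8     1.863
  Change    0.02138  -0.02138  -0.01069  -0.03207
  Equil      0.4337     2.663     4.789     1.831
  solve Keq expr → x = -0.01069; check Q = 1108

[L]_eq = 2.663 M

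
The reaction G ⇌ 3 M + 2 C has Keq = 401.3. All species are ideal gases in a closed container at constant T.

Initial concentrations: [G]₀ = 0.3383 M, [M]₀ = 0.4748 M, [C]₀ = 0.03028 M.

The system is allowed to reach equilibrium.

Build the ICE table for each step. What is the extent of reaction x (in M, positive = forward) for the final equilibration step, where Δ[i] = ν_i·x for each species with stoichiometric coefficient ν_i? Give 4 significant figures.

Q₀ = 2.9010e-04 vs Keq = 401.3 ⇒ Q<K, forward
Step 1:
                    G           M           C
  init         0.3383      0.4748     0.03028
  Δ           -0.3344       1.003      0.6687
  eq         0.003931       1.478       0.699
  solve Keq expr → x = 0.3344; check Q = 401.3

x = 0.3344 M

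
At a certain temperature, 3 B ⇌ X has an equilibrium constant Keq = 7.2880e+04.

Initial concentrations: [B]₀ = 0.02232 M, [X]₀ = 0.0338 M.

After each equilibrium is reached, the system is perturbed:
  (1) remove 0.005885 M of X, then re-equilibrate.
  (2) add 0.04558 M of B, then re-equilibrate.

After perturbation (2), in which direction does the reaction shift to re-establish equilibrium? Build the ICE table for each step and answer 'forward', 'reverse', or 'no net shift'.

Direction: forward

Q₀ = 3040 vs Keq = 7.2880e+04 ⇒ Q<K, forward
Step 1:
                    B           X
  init        0.02232      0.0338
  Δ          -0.01423    0.004744
  eq         0.008087     0.03854
  solve Keq expr → x = 0.004744; check Q = 7.2880e+04
Then remove 0.005885 M of X.
Step 2:
                    B           X
  init       0.008087     0.03266
  Δ       -4.2349e-04  1.4116e-04
  eq         0.007663      0.0328
  solve Keq expr → x = 1.4116e-04; check Q = 7.2880e+04
Then add 0.04558 M of B.
Step 3:
                    B           X
  init        0.05324      0.0328
  Δ          -0.04456     0.01485
  eq          0.00868     0.04766
  solve Keq expr → x = 0.01485; check Q = 7.2880e+04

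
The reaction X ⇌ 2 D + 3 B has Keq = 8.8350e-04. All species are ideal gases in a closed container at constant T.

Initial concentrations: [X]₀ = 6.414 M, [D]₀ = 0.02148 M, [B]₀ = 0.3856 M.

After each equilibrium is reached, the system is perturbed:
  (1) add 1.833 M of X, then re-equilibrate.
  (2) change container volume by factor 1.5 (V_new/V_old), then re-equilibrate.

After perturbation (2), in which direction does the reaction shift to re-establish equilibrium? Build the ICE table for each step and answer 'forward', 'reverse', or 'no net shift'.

Direction: forward

Q₀ = 4.1243e-06 vs Keq = 8.8350e-04 ⇒ Q<K, forward
Step 1:
                   X          D          B
  Initial      6.414    0.02148     0.3856
  Change    -0.07043     0.1409     0.2113
  Equil        6.344     0.1623     0.5969
  solve Keq expr → x = 0.07043; check Q = 8.8350e-04
Then add 1.833 M of X.
Step 2:
                   X          D          B
  Initial      8.177     0.1623     0.5969
  Change   -0.006567    0.01313     0.0197
  Equil         8.17     0.1755     0.6166
  solve Keq expr → x = 0.006567; check Q = 8.8350e-04
Then change container volume by factor 1.5 (V_new/V_old).
Step 3:
                   X          D          B
  Initial      5.447      0.117     0.4111
  Change    -0.03487    0.06974     0.1046
  Equil        5.412     0.1867     0.5157
  solve Keq expr → x = 0.03487; check Q = 8.8350e-04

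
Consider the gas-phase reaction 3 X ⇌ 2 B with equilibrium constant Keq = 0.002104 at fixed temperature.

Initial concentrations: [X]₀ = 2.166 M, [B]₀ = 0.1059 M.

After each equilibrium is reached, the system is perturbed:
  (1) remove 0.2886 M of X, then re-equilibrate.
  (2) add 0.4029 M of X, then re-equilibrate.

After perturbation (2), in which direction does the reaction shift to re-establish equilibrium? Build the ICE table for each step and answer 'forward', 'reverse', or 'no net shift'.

Q₀ = 0.001104 vs Keq = 0.002104 ⇒ Q<K, forward
Step 1:
                   X          B
  init         2.166     0.1059
  Δ         -0.05255    0.03503
  eq           2.113     0.1409
  solve Keq expr → x = 0.01752; check Q = 0.002104
Then remove 0.2886 M of X.
Step 2:
                   X          B
  init         1.825     0.1409
  Δ          0.03665   -0.02443
  eq           1.862     0.1165
  solve Keq expr → x = -0.01222; check Q = 0.002104
Then add 0.4029 M of X.
Step 3:
                   X          B
  init         2.264     0.1165
  Δ         -0.05171    0.03448
  eq           2.213      0.151
  solve Keq expr → x = 0.01724; check Q = 0.002104

Direction: forward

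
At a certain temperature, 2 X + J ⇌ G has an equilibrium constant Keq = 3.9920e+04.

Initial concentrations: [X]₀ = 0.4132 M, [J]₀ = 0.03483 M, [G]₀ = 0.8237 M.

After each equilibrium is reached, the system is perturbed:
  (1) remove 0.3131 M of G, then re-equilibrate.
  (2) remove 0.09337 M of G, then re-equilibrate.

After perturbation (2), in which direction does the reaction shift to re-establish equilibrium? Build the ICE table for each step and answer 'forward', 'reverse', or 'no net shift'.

Direction: forward

Q₀ = 138.5 vs Keq = 3.9920e+04 ⇒ Q<K, forward
Step 1:
                  X         J         G
  Initial    0.4132   0.03483    0.8237
  Change    -0.0693  -0.03465   0.03465
  Equil      0.3439 1.8180e-04    0.8583
  solve Keq expr → x = 0.03465; check Q = 3.9920e+04
Then remove 0.3131 M of G.
Step 2:
                  X         J         G
  Initial    0.3439 1.8180e-04    0.5452
  Change  -1.3243e-04 -6.6213e-05 6.6213e-05
  Equil      0.3438 1.1559e-04    0.5453
  solve Keq expr → x = 6.6213e-05; check Q = 3.9920e+04
Then remove 0.09337 M of G.
Step 3:
                  X         J         G
  Initial    0.3438 1.1559e-04    0.4519
  Change  -3.9530e-05 -1.9765e-05 1.9765e-05
  Equil      0.3437 9.5824e-05     0.452
  solve Keq expr → x = 1.9765e-05; check Q = 3.9920e+04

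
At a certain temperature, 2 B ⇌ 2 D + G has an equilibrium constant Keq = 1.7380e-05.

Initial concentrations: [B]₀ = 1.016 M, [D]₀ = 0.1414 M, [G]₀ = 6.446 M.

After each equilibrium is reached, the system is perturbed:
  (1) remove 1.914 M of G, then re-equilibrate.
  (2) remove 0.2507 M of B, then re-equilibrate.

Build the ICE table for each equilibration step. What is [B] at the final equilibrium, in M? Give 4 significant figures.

[B]_eq = 0.9049 M

Q₀ = 0.1249 vs Keq = 1.7380e-05 ⇒ Q>K, reverse
Step 1:
                    B           D           G
  Initial       1.016      0.1414       6.446
  Change       0.1395     -0.1395    -0.06975
  Equil         1.155    0.001908       6.376
  solve Keq expr → x = -0.06975; check Q = 1.7380e-05
Then remove 1.914 M of G.
Step 2:
                    B           D           G
  Initial       1.155    0.001908       4.462
  Change  -3.7194e-04  3.7194e-04  1.8597e-04
  Equil         1.155     0.00228       4.462
  solve Keq expr → x = 1.8597e-04; check Q = 1.7380e-05
Then remove 0.2507 M of B.
Step 3:
                    B           D           G
  Initial      0.9044     0.00228       4.462
  Change   4.9373e-04 -4.9373e-04 -2.4687e-04
  Equil        0.9049    0.001786       4.462
  solve Keq expr → x = -2.4687e-04; check Q = 1.7380e-05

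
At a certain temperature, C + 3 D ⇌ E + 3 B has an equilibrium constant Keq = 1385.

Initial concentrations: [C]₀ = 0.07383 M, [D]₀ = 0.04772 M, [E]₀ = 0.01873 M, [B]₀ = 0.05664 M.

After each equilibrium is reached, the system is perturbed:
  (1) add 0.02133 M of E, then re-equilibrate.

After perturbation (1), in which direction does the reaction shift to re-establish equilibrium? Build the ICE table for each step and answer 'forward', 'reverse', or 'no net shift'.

Direction: reverse

Q₀ = 0.4242 vs Keq = 1385 ⇒ Q<K, forward
Step 1:
                   C          D          E          B
  init       0.07383    0.04772    0.01873    0.05664
  Δ         -0.01354   -0.04063    0.01354    0.04063
  eq         0.06029   0.007086    0.03227    0.09727
  solve Keq expr → x = 0.01354; check Q = 1385
Then add 0.02133 M of E.
Step 2:
                   C          D          E          B
  init       0.06029   0.007086     0.0536    0.09727
  Δ       3.8905e-04   0.001167 -3.8905e-04  -0.001167
  eq         0.06067   0.008253    0.05322    0.09611
  solve Keq expr → x = -3.8905e-04; check Q = 1385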